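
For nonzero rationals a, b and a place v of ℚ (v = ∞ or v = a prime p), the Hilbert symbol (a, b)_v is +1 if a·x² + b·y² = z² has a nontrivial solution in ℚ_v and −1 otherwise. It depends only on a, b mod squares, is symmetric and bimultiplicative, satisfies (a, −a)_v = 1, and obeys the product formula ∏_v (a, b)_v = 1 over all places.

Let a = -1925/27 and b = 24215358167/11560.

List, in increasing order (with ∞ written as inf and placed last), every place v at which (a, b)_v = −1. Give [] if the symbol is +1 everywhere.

Mod squares: a ≡ -231, b ≡ 1430. Check v ∈ {∞, 2, 3, 5, 7, 11, 13, 17}.
v=11: a=11^1·(≡9), b=11^3·(≡5) mod 11; (9|11)=+1, (5|11)=+1; (−1)^{1·3·5}·(+1)^3·(+1)^1 = -1.
v=3: a=3^-3·(≡1), b=3^0·(≡2) mod 3; (1|3)=+1, (2|3)=-1; (−1)^{-3·0·1}·(+1)^0·(-1)^-3 = -1.
v=13: a=13^0·(≡12), b=13^5·(≡8) mod 13; (12|13)=+1, (8|13)=-1; (−1)^{0·5·6}·(+1)^5·(-1)^0 = +1.
v=2: v_2(a)=0, v_2(b)=-3; units ≡ 1, 3 (mod 8); ε·ε+αω+βω = 0·1+0·1+-3·0 ≡ 0  ⇒  (a,b)_2 = +1.
v=7: a=7^1·(≡2), b=7^2·(≡2) mod 7; (2|7)=+1, (2|7)=+1; (−1)^{1·2·3}·(+1)^2·(+1)^1 = +1.
v=17: a=17^0·(≡3), b=17^-2·(≡1) mod 17; (3|17)=-1, (1|17)=+1; (−1)^{0·-2·8}·(-1)^-2·(+1)^0 = +1.
v=5: a=5^2·(≡4), b=5^-1·(≡1) mod 5; (4|5)=+1, (1|5)=+1; (−1)^{2·-1·2}·(+1)^-1·(+1)^2 = +1.
v=∞: -231 < 0 and 1430 > 0  ⇒  (a,b)_∞ = +1.
(-231, 1430 / ℚ) ramifies at {3, 11}: a division algebra.

[3, 11]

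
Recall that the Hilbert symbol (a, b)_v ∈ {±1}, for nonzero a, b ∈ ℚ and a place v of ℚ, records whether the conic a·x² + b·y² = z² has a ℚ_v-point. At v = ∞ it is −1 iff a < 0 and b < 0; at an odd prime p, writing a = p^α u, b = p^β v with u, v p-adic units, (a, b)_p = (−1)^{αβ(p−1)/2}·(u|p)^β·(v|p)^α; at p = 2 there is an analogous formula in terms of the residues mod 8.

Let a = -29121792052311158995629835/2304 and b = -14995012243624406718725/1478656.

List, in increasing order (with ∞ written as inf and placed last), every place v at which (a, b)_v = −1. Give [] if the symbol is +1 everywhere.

[43, inf]

Mod squares: a ≡ -55315, b ≡ -17501. Check v ∈ {∞, 2, 3, 5, 7, 11, 13, 17, 19, 23, 37, 43}.
v=11: a=11^4·(≡4), b=11^5·(≡9) mod 11; (4|11)=+1, (9|11)=+1; (−1)^{4·5·5}·(+1)^5·(+1)^4 = +1.
v=13: a=13^3·(≡12), b=13^2·(≡1) mod 13; (12|13)=+1, (1|13)=+1; (−1)^{3·2·6}·(+1)^2·(+1)^3 = +1.
v=7: a=7^6·(≡5), b=7^2·(≡3) mod 7; (5|7)=-1, (3|7)=-1; (−1)^{6·2·3}·(-1)^2·(-1)^6 = +1.
v=23: a=23^3·(≡14), b=23^2·(≡9) mod 23; (14|23)=-1, (9|23)=+1; (−1)^{3·2·11}·(-1)^2·(+1)^3 = +1.
v=5: a=5^1·(≡2), b=5^2·(≡1) mod 5; (2|5)=-1, (1|5)=+1; (−1)^{1·2·2}·(-1)^2·(+1)^1 = +1.
v=17: a=17^0·(≡7), b=17^2·(≡13) mod 17; (7|17)=-1, (13|17)=+1; (−1)^{0·2·8}·(-1)^2·(+1)^0 = +1.
v=43: a=43^4·(≡22), b=43^3·(≡16) mod 43; (22|43)=-1, (16|43)=+1; (−1)^{4·3·21}·(-1)^3·(+1)^4 = -1.
v=3: a=3^-2·(≡2), b=3^0·(≡1) mod 3; (2|3)=-1, (1|3)=+1; (−1)^{-2·0·1}·(-1)^0·(+1)^-2 = +1.
v=37: a=37^1·(≡13), b=37^1·(≡35) mod 37; (13|37)=-1, (35|37)=-1; (−1)^{1·1·18}·(-1)^1·(-1)^1 = +1.
v=2: v_2(a)=-8, v_2(b)=-12; units ≡ 5, 3 (mod 8); ε·ε+αω+βω = 0·1+-8·1+-12·1 ≡ 0  ⇒  (a,b)_2 = +1.
v=∞: -55315 < 0 and -17501 < 0  ⇒  (a,b)_∞ = -1.
v=19: a=19^0·(≡14), b=19^-2·(≡11) mod 19; (14|19)=-1, (11|19)=+1; (−1)^{0·-2·9}·(-1)^-2·(+1)^0 = +1.
Ram(-55315, -17501) = {43, ∞}; no ℚ_43-point on the conic.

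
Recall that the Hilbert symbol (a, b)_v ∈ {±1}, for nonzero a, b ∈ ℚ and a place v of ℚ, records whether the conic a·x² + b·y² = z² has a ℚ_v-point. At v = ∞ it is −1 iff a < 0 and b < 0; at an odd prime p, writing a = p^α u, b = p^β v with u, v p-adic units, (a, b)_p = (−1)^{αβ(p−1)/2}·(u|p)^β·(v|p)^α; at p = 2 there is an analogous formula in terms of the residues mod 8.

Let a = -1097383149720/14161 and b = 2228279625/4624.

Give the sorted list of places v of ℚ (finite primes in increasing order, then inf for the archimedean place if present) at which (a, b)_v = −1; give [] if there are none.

Mod squares: a ≡ -1430, b ≡ 13585. Check v ∈ {∞, 2, 3, 5, 7, 11, 13, 17, 19}.
v=7: a=7^-2·(≡5), b=7^0·(≡3) mod 7; (5|7)=-1, (3|7)=-1; (−1)^{-2·0·3}·(-1)^0·(-1)^-2 = +1.
v=5: a=5^1·(≡1), b=5^3·(≡3) mod 5; (1|5)=+1, (3|5)=-1; (−1)^{1·3·2}·(+1)^3·(-1)^1 = -1.
v=19: a=19^2·(≡14), b=19^1·(≡2) mod 19; (14|19)=-1, (2|19)=-1; (−1)^{2·1·9}·(-1)^1·(-1)^2 = -1.
v=2: v_2(a)=3, v_2(b)=-4; units ≡ 5, 1 (mod 8); ε·ε+αω+βω = 0·0+3·0+-4·1 ≡ 0  ⇒  (a,b)_2 = +1.
v=13: a=13^1·(≡5), b=13^1·(≡8) mod 13; (5|13)=-1, (8|13)=-1; (−1)^{1·1·6}·(-1)^1·(-1)^1 = +1.
v=3: a=3^12·(≡1), b=3^8·(≡1) mod 3; (1|3)=+1, (1|3)=+1; (−1)^{12·8·1}·(+1)^8·(+1)^12 = +1.
v=11: a=11^1·(≡8), b=11^1·(≡3) mod 11; (8|11)=-1, (3|11)=+1; (−1)^{1·1·5}·(-1)^1·(+1)^1 = +1.
v=∞: -1430 < 0 and 13585 > 0  ⇒  (a,b)_∞ = +1.
v=17: a=17^-2·(≡13), b=17^-2·(≡16) mod 17; (13|17)=+1, (16|17)=+1; (−1)^{-2·-2·8}·(+1)^-2·(+1)^-2 = +1.
(-1430, 13585 / ℚ) ramifies at {5, 19}: a division algebra.

[5, 19]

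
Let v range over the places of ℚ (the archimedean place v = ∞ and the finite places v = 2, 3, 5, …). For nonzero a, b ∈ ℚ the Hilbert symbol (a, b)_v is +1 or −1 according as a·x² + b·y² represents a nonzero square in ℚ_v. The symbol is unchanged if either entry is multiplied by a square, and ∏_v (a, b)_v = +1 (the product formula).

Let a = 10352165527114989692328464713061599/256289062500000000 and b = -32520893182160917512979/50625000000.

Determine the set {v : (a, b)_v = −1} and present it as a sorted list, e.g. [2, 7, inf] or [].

Mod squares: a ≡ 101959, b ≡ -19. Check v ∈ {∞, 2, 3, 5, 7, 11, 13, 19, 23, 31}.
v=31: a=31^3·(≡11), b=31^2·(≡3) mod 31; (11|31)=-1, (3|31)=-1; (−1)^{3·2·15}·(-1)^2·(-1)^3 = -1.
v=∞: 101959 > 0 and -19 < 0  ⇒  (a,b)_∞ = +1.
v=11: a=11^1·(≡10), b=11^2·(≡5) mod 11; (10|11)=-1, (5|11)=+1; (−1)^{1·2·5}·(-1)^2·(+1)^1 = +1.
v=2: v_2(a)=-8, v_2(b)=-6; units ≡ 7, 5 (mod 8); ε·ε+αω+βω = 1·0+-8·1+-6·0 ≡ 0  ⇒  (a,b)_2 = +1.
v=13: a=13^9·(≡9), b=13^6·(≡8) mod 13; (9|13)=+1, (8|13)=-1; (−1)^{9·6·6}·(+1)^6·(-1)^9 = -1.
v=3: a=3^-8·(≡1), b=3^-4·(≡2) mod 3; (1|3)=+1, (2|3)=-1; (−1)^{-8·-4·1}·(+1)^-4·(-1)^-8 = +1.
v=7: a=7^14·(≡1), b=7^8·(≡4) mod 7; (1|7)=+1, (4|7)=+1; (−1)^{14·8·3}·(+1)^8·(+1)^14 = +1.
v=23: a=23^3·(≡10), b=23^2·(≡16) mod 23; (10|23)=-1, (16|23)=+1; (−1)^{3·2·11}·(-1)^2·(+1)^3 = +1.
v=5: a=5^-16·(≡4), b=5^-10·(≡4) mod 5; (4|5)=+1, (4|5)=+1; (−1)^{-16·-10·2}·(+1)^-10·(+1)^-16 = +1.
v=19: a=19^2·(≡16), b=19^1·(≡10) mod 19; (16|19)=+1, (10|19)=-1; (−1)^{2·1·9}·(+1)^1·(-1)^2 = +1.
|Ram(101959, -19)| = 2, even; anisotropic at {13, 31}.

[13, 31]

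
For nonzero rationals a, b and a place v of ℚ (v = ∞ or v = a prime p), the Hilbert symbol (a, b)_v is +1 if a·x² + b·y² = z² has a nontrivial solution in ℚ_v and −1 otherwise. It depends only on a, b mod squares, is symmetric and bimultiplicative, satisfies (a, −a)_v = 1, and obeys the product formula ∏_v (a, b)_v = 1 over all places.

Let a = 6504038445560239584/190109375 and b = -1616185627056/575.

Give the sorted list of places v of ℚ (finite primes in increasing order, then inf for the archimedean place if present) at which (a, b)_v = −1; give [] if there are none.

[2, 7, 11, 13, 17, 19]

Mod squares: a ≡ 431312882, b ≡ -1621477. Check v ∈ {∞, 2, 3, 5, 7, 11, 13, 17, 19, 23, 29, 41}.
v=2: v_2(a)=5, v_2(b)=4; units ≡ 1, 3 (mod 8); ε·ε+αω+βω = 0·1+5·1+4·0 ≡ 1  ⇒  (a,b)_2 = -1.
v=5: a=5^-6·(≡2), b=5^-2·(≡3) mod 5; (2|5)=-1, (3|5)=-1; (−1)^{-6·-2·2}·(-1)^-2·(-1)^-6 = +1.
v=7: a=7^3·(≡6), b=7^2·(≡6) mod 7; (6|7)=-1, (6|7)=-1; (−1)^{3·2·3}·(-1)^2·(-1)^3 = -1.
v=13: a=13^1·(≡9), b=13^1·(≡11) mod 13; (9|13)=+1, (11|13)=-1; (−1)^{1·1·6}·(+1)^1·(-1)^1 = -1.
v=17: a=17^1·(≡8), b=17^1·(≡5) mod 17; (8|17)=+1, (5|17)=-1; (−1)^{1·1·8}·(+1)^1·(-1)^1 = -1.
v=19: a=19^3·(≡12), b=19^2·(≡12) mod 19; (12|19)=-1, (12|19)=-1; (−1)^{3·2·9}·(-1)^2·(-1)^3 = -1.
v=∞: 431312882 > 0 and -1621477 < 0  ⇒  (a,b)_∞ = +1.
v=29: a=29^1·(≡7), b=29^1·(≡20) mod 29; (7|29)=+1, (20|29)=+1; (−1)^{1·1·14}·(+1)^1·(+1)^1 = +1.
v=23: a=23^-3·(≡9), b=23^-1·(≡14) mod 23; (9|23)=+1, (14|23)=-1; (−1)^{-3·-1·11}·(+1)^-1·(-1)^-3 = +1.
v=3: a=3^6·(≡2), b=3^4·(≡2) mod 3; (2|3)=-1, (2|3)=-1; (−1)^{6·4·1}·(-1)^4·(-1)^6 = +1.
v=41: a=41^2·(≡8), b=41^0·(≡20) mod 41; (8|41)=+1, (20|41)=+1; (−1)^{2·0·20}·(+1)^0·(+1)^2 = +1.
v=11: a=11^1·(≡4), b=11^1·(≡1) mod 11; (4|11)=+1, (1|11)=+1; (−1)^{1·1·5}·(+1)^1·(+1)^1 = -1.
Ram(431312882, -1621477) = {2, 7, 11, 13, 17, 19}; no ℚ_2-point on the conic.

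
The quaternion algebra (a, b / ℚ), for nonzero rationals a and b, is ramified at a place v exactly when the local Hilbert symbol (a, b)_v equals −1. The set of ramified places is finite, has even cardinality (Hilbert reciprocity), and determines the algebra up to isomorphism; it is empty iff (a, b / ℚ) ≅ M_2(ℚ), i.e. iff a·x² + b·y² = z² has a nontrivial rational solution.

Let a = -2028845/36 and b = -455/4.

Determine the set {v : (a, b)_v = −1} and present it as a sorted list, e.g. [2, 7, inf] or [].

[13, inf]

Mod squares: a ≡ -5, b ≡ -455. Check v ∈ {∞, 2, 3, 5, 7, 13}.
v=∞: -5 < 0 and -455 < 0  ⇒  (a,b)_∞ = -1.
v=7: a=7^4·(≡2), b=7^1·(≡3) mod 7; (2|7)=+1, (3|7)=-1; (−1)^{4·1·3}·(+1)^1·(-1)^4 = +1.
v=2: v_2(a)=-2, v_2(b)=-2; units ≡ 3, 1 (mod 8); ε·ε+αω+βω = 1·0+-2·0+-2·1 ≡ 0  ⇒  (a,b)_2 = +1.
v=3: a=3^-2·(≡1), b=3^0·(≡1) mod 3; (1|3)=+1, (1|3)=+1; (−1)^{-2·0·1}·(+1)^0·(+1)^-2 = +1.
v=13: a=13^2·(≡2), b=13^1·(≡1) mod 13; (2|13)=-1, (1|13)=+1; (−1)^{2·1·6}·(-1)^1·(+1)^2 = -1.
v=5: a=5^1·(≡1), b=5^1·(≡1) mod 5; (1|5)=+1, (1|5)=+1; (−1)^{1·1·2}·(+1)^1·(+1)^1 = +1.
(-5, -455 / ℚ) ramifies at {13, ∞}: a division algebra.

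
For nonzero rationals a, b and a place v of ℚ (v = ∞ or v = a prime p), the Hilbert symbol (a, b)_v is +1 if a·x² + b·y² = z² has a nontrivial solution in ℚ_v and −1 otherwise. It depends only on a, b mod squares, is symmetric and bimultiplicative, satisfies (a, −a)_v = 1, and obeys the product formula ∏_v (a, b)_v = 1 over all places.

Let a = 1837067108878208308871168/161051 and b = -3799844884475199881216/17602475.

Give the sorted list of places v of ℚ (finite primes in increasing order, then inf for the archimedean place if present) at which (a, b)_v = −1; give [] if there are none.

Mod squares: a ≡ 110143, b ≡ -40579. Check v ∈ {∞, 2, 5, 7, 11, 17, 19, 23, 29, 31}.
v=17: a=17^1·(≡1), b=17^5·(≡6) mod 17; (1|17)=+1, (6|17)=-1; (−1)^{1·5·8}·(+1)^5·(-1)^1 = -1.
v=7: a=7^2·(≡6), b=7^1·(≡3) mod 7; (6|7)=-1, (3|7)=-1; (−1)^{2·1·3}·(-1)^1·(-1)^2 = -1.
v=5: a=5^0·(≡3), b=5^-2·(≡1) mod 5; (3|5)=-1, (1|5)=+1; (−1)^{0·-2·2}·(-1)^-2·(+1)^0 = +1.
v=∞: 110143 > 0 and -40579 < 0  ⇒  (a,b)_∞ = +1.
v=23: a=23^0·(≡19), b=23^-2·(≡13) mod 23; (19|23)=-1, (13|23)=+1; (−1)^{0·-2·11}·(-1)^-2·(+1)^0 = +1.
v=19: a=19^9·(≡15), b=19^6·(≡9) mod 19; (15|19)=-1, (9|19)=+1; (−1)^{9·6·9}·(-1)^6·(+1)^9 = +1.
v=11: a=11^-5·(≡3), b=11^-3·(≡2) mod 11; (3|11)=+1, (2|11)=-1; (−1)^{-5·-3·5}·(+1)^-3·(-1)^-5 = +1.
v=31: a=31^1·(≡10), b=31^1·(≡13) mod 31; (10|31)=+1, (13|31)=-1; (−1)^{1·1·15}·(+1)^1·(-1)^1 = +1.
v=29: a=29^2·(≡23), b=29^0·(≡21) mod 29; (23|29)=+1, (21|29)=-1; (−1)^{2·0·14}·(+1)^0·(-1)^2 = +1.
v=2: v_2(a)=18, v_2(b)=18; units ≡ 7, 5 (mod 8); ε·ε+αω+βω = 1·0+18·1+18·0 ≡ 0  ⇒  (a,b)_2 = +1.
(110143, -40579 / ℚ) ramifies at {7, 17}: a division algebra.

[7, 17]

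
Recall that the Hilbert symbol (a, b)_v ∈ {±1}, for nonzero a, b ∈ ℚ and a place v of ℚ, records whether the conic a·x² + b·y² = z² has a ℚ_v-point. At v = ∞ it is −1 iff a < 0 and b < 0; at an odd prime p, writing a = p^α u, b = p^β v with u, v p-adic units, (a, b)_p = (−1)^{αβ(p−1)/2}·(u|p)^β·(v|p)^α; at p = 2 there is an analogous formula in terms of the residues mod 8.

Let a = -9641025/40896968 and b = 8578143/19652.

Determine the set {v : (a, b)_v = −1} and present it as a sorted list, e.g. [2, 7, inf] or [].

Mod squares: a ≡ -2, b ≡ 119. Check v ∈ {∞, 2, 3, 5, 7, 17, 19, 23, 41}.
v=5: a=5^2·(≡3), b=5^0·(≡4) mod 5; (3|5)=-1, (4|5)=+1; (−1)^{2·0·2}·(-1)^0·(+1)^2 = +1.
v=3: a=3^6·(≡1), b=3^6·(≡2) mod 3; (1|3)=+1, (2|3)=-1; (−1)^{6·6·1}·(+1)^6·(-1)^6 = +1.
v=23: a=23^2·(≡14), b=23^0·(≡4) mod 23; (14|23)=-1, (4|23)=+1; (−1)^{2·0·11}·(-1)^0·(+1)^2 = +1.
v=41: a=41^0·(≡2), b=41^2·(≡33) mod 41; (2|41)=+1, (33|41)=+1; (−1)^{0·2·20}·(+1)^2·(+1)^0 = +1.
v=2: v_2(a)=-3, v_2(b)=-2; units ≡ 7, 7 (mod 8); ε·ε+αω+βω = 1·1+-3·0+-2·0 ≡ 1  ⇒  (a,b)_2 = -1.
v=17: a=17^-2·(≡8), b=17^-3·(≡7) mod 17; (8|17)=+1, (7|17)=-1; (−1)^{-2·-3·8}·(+1)^-3·(-1)^-2 = +1.
v=∞: -2 < 0 and 119 > 0  ⇒  (a,b)_∞ = +1.
v=19: a=19^-2·(≡5), b=19^0·(≡7) mod 19; (5|19)=+1, (7|19)=+1; (−1)^{-2·0·9}·(+1)^0·(+1)^-2 = +1.
v=7: a=7^-2·(≡5), b=7^1·(≡5) mod 7; (5|7)=-1, (5|7)=-1; (−1)^{-2·1·3}·(-1)^1·(-1)^-2 = -1.
|Ram(-2, 119)| = 2, even; anisotropic at {2, 7}.

[2, 7]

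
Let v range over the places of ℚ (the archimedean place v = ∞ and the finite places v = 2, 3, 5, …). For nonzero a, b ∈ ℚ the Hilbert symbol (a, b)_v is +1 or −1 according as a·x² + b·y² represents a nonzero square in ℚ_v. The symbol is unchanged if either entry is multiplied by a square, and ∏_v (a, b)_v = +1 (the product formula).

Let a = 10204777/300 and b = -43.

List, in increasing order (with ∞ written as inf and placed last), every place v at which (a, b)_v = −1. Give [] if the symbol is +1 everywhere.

[3, 43]

(a, b) ≡ (2091, -43) mod (ℚ^×)²; places V = {2, 3, 5, 11, 17, 41, 43, ∞}.
(a,b)_17: α=1, u≡1; β=0, v≡8 (mod 17); (1|17)=+1, (8|17)=+1; sign (−1)^0·+1^0·+1^1 = +1.
(a,b)_2: α=-2, β=0; u≡3, v≡5 (mod 8); ε(u)ε(v)=1·0, αω(v)=-2·1, βω(u)=0·1; sum ≡ 0  ⇒  +1.
(a,b)_43: α=0, u≡26; β=1, v≡42 (mod 43); (26|43)=-1, (42|43)=-1; sign (−1)^0·-1^1·-1^0 = -1.
(a,b)_5: α=-2, u≡1; β=0, v≡2 (mod 5); (1|5)=+1, (2|5)=-1; sign (−1)^0·+1^0·-1^-2 = +1.
(a,b)_∞: sgn(2091)=+, sgn(-43)=−, so +1.
(a,b)_41: α=1, u≡21; β=0, v≡39 (mod 41); (21|41)=+1, (39|41)=+1; sign (−1)^0·+1^0·+1^1 = +1.
(a,b)_3: α=-1, u≡1; β=0, v≡2 (mod 3); (1|3)=+1, (2|3)=-1; sign (−1)^0·+1^0·-1^-1 = -1.
(a,b)_11: α=4, u≡5; β=0, v≡1 (mod 11); (5|11)=+1, (1|11)=+1; sign (−1)^0·+1^0·+1^4 = +1.
|Ram(2091, -43)| = 2, even; anisotropic at {3, 43}.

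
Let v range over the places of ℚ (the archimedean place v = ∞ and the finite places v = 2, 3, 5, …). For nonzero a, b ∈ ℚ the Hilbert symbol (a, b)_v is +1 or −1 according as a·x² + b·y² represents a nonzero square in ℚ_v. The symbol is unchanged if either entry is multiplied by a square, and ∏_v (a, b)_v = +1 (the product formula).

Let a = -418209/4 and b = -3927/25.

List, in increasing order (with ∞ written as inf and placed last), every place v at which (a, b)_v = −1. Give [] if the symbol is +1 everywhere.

[7, 11, 29, inf]

Mod squares: a ≡ -418209, b ≡ -3927. Check v ∈ {∞, 2, 3, 5, 7, 11, 17, 19, 23, 29}.
v=3: a=3^1·(≡1), b=3^1·(≡2) mod 3; (1|3)=+1, (2|3)=-1; (−1)^{1·1·1}·(+1)^1·(-1)^1 = +1.
v=11: a=11^1·(≡2), b=11^1·(≡2) mod 11; (2|11)=-1, (2|11)=-1; (−1)^{1·1·5}·(-1)^1·(-1)^1 = -1.
v=19: a=19^1·(≡12), b=19^0·(≡1) mod 19; (12|19)=-1, (1|19)=+1; (−1)^{1·0·9}·(-1)^0·(+1)^1 = +1.
v=∞: -418209 < 0 and -3927 < 0  ⇒  (a,b)_∞ = -1.
v=23: a=23^1·(≡14), b=23^0·(≡3) mod 23; (14|23)=-1, (3|23)=+1; (−1)^{1·0·11}·(-1)^0·(+1)^1 = +1.
v=5: a=5^0·(≡4), b=5^-2·(≡3) mod 5; (4|5)=+1, (3|5)=-1; (−1)^{0·-2·2}·(+1)^-2·(-1)^0 = +1.
v=7: a=7^0·(≡5), b=7^1·(≡5) mod 7; (5|7)=-1, (5|7)=-1; (−1)^{0·1·3}·(-1)^1·(-1)^0 = -1.
v=29: a=29^1·(≡27), b=29^0·(≡3) mod 29; (27|29)=-1, (3|29)=-1; (−1)^{1·0·14}·(-1)^0·(-1)^1 = -1.
v=2: v_2(a)=-2, v_2(b)=0; units ≡ 7, 1 (mod 8); ε·ε+αω+βω = 1·0+-2·0+0·0 ≡ 0  ⇒  (a,b)_2 = +1.
v=17: a=17^0·(≡2), b=17^1·(≡3) mod 17; (2|17)=+1, (3|17)=-1; (−1)^{0·1·8}·(+1)^1·(-1)^0 = +1.
(-418209, -3927 / ℚ) ramifies at {7, 11, 29, ∞}: a division algebra.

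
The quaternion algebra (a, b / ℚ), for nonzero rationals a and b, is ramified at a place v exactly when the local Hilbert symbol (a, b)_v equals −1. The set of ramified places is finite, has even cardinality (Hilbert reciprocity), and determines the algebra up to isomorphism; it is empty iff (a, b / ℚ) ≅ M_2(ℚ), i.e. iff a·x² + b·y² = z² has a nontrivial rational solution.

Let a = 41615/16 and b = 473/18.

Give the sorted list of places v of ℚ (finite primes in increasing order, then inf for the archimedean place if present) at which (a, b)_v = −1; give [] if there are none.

[11, 29, 41, 43]

(a, b) ≡ (41615, 946) mod (ℚ^×)²; places V = {2, 3, 5, 7, 11, 29, 41, 43, ∞}.
(a,b)_43: α=0, u≡29; β=1, v≡3 (mod 43); (29|43)=-1, (3|43)=-1; sign (−1)^0·-1^1·-1^0 = -1.
(a,b)_7: α=1, u≡1; β=0, v≡1 (mod 7); (1|7)=+1, (1|7)=+1; sign (−1)^0·+1^0·+1^1 = +1.
(a,b)_3: α=0, u≡2; β=-2, v≡1 (mod 3); (2|3)=-1, (1|3)=+1; sign (−1)^0·-1^-2·+1^0 = +1.
(a,b)_5: α=1, u≡3; β=0, v≡1 (mod 5); (3|5)=-1, (1|5)=+1; sign (−1)^0·-1^0·+1^1 = +1.
(a,b)_41: α=1, u≡25; β=0, v≡24 (mod 41); (25|41)=+1, (24|41)=-1; sign (−1)^0·+1^0·-1^1 = -1.
(a,b)_29: α=1, u≡19; β=0, v≡15 (mod 29); (19|29)=-1, (15|29)=-1; sign (−1)^0·-1^0·-1^1 = -1.
(a,b)_2: α=-4, β=-1; u≡7, v≡1 (mod 8); ε(u)ε(v)=1·0, αω(v)=-4·0, βω(u)=-1·0; sum ≡ 0  ⇒  +1.
(a,b)_∞: sgn(41615)=+, sgn(946)=+, so +1.
(a,b)_11: α=0, u≡7; β=1, v≡3 (mod 11); (7|11)=-1, (3|11)=+1; sign (−1)^0·-1^1·+1^0 = -1.
(41615, 946 / ℚ) ramifies at {11, 29, 41, 43}: a division algebra.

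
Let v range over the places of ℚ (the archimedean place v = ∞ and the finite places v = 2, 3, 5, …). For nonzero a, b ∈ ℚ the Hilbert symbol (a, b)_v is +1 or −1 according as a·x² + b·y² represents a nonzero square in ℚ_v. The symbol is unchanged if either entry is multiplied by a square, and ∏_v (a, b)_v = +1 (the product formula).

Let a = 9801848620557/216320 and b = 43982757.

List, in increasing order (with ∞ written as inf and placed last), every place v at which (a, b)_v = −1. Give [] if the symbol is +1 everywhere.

[5, 17]

(a, b) ≡ (1785, 357) mod (ℚ^×)²; places V = {2, 3, 5, 7, 13, 17, 19, ∞}.
(a,b)_13: α=-2, u≡1; β=2, v≡6 (mod 13); (1|13)=+1, (6|13)=-1; sign (−1)^0·+1^2·-1^-2 = +1.
(a,b)_∞: sgn(1785)=+, sgn(357)=+, so +1.
(a,b)_17: α=3, u≡12; β=1, v≡8 (mod 17); (12|17)=-1, (8|17)=+1; sign (−1)^0·-1^1·+1^3 = -1.
(a,b)_2: α=-8, β=0; u≡1, v≡5 (mod 8); ε(u)ε(v)=0·0, αω(v)=-8·1, βω(u)=0·0; sum ≡ 0  ⇒  +1.
(a,b)_3: α=7, u≡1; β=7, v≡2 (mod 3); (1|3)=+1, (2|3)=-1; sign (−1)^1·+1^7·-1^7 = +1.
(a,b)_5: α=-1, u≡3; β=0, v≡2 (mod 5); (3|5)=-1, (2|5)=-1; sign (−1)^0·-1^0·-1^-1 = -1.
(a,b)_7: α=1, u≡6; β=1, v≡2 (mod 7); (6|7)=-1, (2|7)=+1; sign (−1)^1·-1^1·+1^1 = +1.
(a,b)_19: α=4, u≡8; β=0, v≡18 (mod 19); (8|19)=-1, (18|19)=-1; sign (−1)^0·-1^0·-1^4 = +1.
(1785, 357 / ℚ) ramifies at {5, 17}: a division algebra.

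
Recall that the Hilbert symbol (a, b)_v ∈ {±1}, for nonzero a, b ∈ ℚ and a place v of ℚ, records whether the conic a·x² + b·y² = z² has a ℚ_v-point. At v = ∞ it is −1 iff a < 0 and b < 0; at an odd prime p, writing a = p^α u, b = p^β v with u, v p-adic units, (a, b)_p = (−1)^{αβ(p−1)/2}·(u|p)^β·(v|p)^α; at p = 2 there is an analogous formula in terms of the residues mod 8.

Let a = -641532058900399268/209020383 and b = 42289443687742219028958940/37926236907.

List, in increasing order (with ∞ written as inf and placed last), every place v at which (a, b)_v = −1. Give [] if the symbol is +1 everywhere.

Mod squares: a ≡ -2431, b ≡ 4845. Check v ∈ {∞, 2, 3, 5, 7, 11, 13, 17, 19, 31}.
v=11: a=11^-1·(≡7), b=11^0·(≡1) mod 11; (7|11)=-1, (1|11)=+1; (−1)^{-1·0·5}·(-1)^0·(+1)^-1 = +1.
v=7: a=7^4·(≡3), b=7^8·(≡1) mod 7; (3|7)=-1, (1|7)=+1; (−1)^{4·8·3}·(-1)^8·(+1)^4 = +1.
v=31: a=31^-2·(≡18), b=31^-4·(≡8) mod 31; (18|31)=+1, (8|31)=+1; (−1)^{-2·-4·15}·(+1)^-4·(+1)^-2 = +1.
v=5: a=5^0·(≡4), b=5^1·(≡4) mod 5; (4|5)=+1, (4|5)=+1; (−1)^{0·1·2}·(+1)^1·(+1)^0 = +1.
v=2: v_2(a)=2, v_2(b)=2; units ≡ 1, 5 (mod 8); ε·ε+αω+βω = 0·0+2·1+2·0 ≡ 0  ⇒  (a,b)_2 = +1.
v=13: a=13^-3·(≡7), b=13^-2·(≡9) mod 13; (7|13)=-1, (9|13)=+1; (−1)^{-3·-2·6}·(-1)^-2·(+1)^-3 = +1.
v=∞: -2431 < 0 and 4845 > 0  ⇒  (a,b)_∞ = +1.
v=17: a=17^5·(≡12), b=17^7·(≡8) mod 17; (12|17)=-1, (8|17)=+1; (−1)^{5·7·8}·(-1)^7·(+1)^5 = -1.
v=3: a=3^-2·(≡2), b=3^-5·(≡1) mod 3; (2|3)=-1, (1|3)=+1; (−1)^{-2·-5·1}·(-1)^-5·(+1)^-2 = -1.
v=19: a=19^6·(≡4), b=19^7·(≡2) mod 19; (4|19)=+1, (2|19)=-1; (−1)^{6·7·9}·(+1)^7·(-1)^6 = +1.
(-2431, 4845 / ℚ) ramifies at {3, 17}: a division algebra.

[3, 17]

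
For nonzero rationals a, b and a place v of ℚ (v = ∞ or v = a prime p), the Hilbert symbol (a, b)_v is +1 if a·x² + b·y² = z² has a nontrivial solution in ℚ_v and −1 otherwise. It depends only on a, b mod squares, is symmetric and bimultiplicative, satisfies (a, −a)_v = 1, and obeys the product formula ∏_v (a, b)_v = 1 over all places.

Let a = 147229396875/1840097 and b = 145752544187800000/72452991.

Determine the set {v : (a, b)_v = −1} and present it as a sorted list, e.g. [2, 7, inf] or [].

[13, 17]

Mod squares: a ≡ 408595, b ≡ 2145. Check v ∈ {∞, 2, 3, 5, 7, 11, 13, 17, 19, 23, 29, 31, 47}.
v=7: a=7^-2·(≡3), b=7^0·(≡5) mod 7; (3|7)=-1, (5|7)=-1; (−1)^{-2·0·3}·(-1)^0·(-1)^-2 = +1.
v=∞: 408595 > 0 and 2145 > 0  ⇒  (a,b)_∞ = +1.
v=11: a=11^3·(≡9), b=11^1·(≡2) mod 11; (9|11)=+1, (2|11)=-1; (−1)^{3·1·5}·(+1)^1·(-1)^3 = +1.
v=23: a=23^1·(≡1), b=23^2·(≡9) mod 23; (1|23)=+1, (9|23)=+1; (−1)^{1·2·11}·(+1)^2·(+1)^1 = +1.
v=29: a=29^0·(≡15), b=29^-2·(≡6) mod 29; (15|29)=-1, (6|29)=+1; (−1)^{0·-2·14}·(-1)^-2·(+1)^0 = +1.
v=47: a=47^-2·(≡36), b=47^-2·(≡39) mod 47; (36|47)=+1, (39|47)=-1; (−1)^{-2·-2·23}·(+1)^-2·(-1)^-2 = +1.
v=19: a=19^1·(≡7), b=19^4·(≡17) mod 19; (7|19)=+1, (17|19)=+1; (−1)^{1·4·9}·(+1)^4·(+1)^1 = +1.
v=5: a=5^5·(≡1), b=5^5·(≡1) mod 5; (1|5)=+1, (1|5)=+1; (−1)^{5·5·2}·(+1)^5·(+1)^5 = +1.
v=2: v_2(a)=0, v_2(b)=6; units ≡ 3, 1 (mod 8); ε·ε+αω+βω = 1·0+0·0+6·1 ≡ 0  ⇒  (a,b)_2 = +1.
v=17: a=17^-1·(≡3), b=17^0·(≡5) mod 17; (3|17)=-1, (5|17)=-1; (−1)^{-1·0·8}·(-1)^0·(-1)^-1 = -1.
v=13: a=13^0·(≡11), b=13^-1·(≡4) mod 13; (11|13)=-1, (4|13)=+1; (−1)^{0·-1·6}·(-1)^-1·(+1)^0 = -1.
v=31: a=31^0·(≡29), b=31^2·(≡6) mod 31; (29|31)=-1, (6|31)=-1; (−1)^{0·2·15}·(-1)^2·(-1)^0 = +1.
v=3: a=3^4·(≡1), b=3^-1·(≡1) mod 3; (1|3)=+1, (1|3)=+1; (−1)^{4·-1·1}·(+1)^-1·(+1)^4 = +1.
(408595, 2145 / ℚ) ramifies at {13, 17}: a division algebra.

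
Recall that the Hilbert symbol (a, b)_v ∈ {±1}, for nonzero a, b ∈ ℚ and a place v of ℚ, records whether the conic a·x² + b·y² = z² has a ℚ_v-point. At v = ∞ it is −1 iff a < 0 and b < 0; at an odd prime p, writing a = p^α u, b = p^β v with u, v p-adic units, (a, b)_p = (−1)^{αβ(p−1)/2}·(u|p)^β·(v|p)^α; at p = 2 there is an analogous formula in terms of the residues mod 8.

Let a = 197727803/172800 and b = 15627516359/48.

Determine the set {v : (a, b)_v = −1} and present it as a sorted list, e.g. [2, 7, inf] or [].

(a, b) ≡ (20769, 768453) mod (ℚ^×)²; places V = {2, 3, 5, 7, 13, 19, 23, 37, 43, ∞}.
(a,b)_7: α=1, u≡6; β=1, v≡5 (mod 7); (6|7)=-1, (5|7)=-1; sign (−1)^1·-1^1·-1^1 = -1.
(a,b)_5: α=-2, u≡4; β=0, v≡3 (mod 5); (4|5)=+1, (3|5)=-1; sign (−1)^0·+1^0·-1^-2 = +1.
(a,b)_23: α=1, u≡13; β=1, v≡21 (mod 23); (13|23)=+1, (21|23)=-1; sign (−1)^1·+1^1·-1^1 = +1.
(a,b)_3: α=-3, u≡2; β=-1, v≡2 (mod 3); (2|3)=-1, (2|3)=-1; sign (−1)^1·-1^-1·-1^-3 = -1.
(a,b)_∞: sgn(20769)=+, sgn(768453)=+, so +1.
(a,b)_2: α=-8, β=-4; u≡1, v≡5 (mod 8); ε(u)ε(v)=0·0, αω(v)=-8·1, βω(u)=-4·0; sum ≡ 0  ⇒  +1.
(a,b)_43: α=1, u≡21; β=1, v≡32 (mod 43); (21|43)=+1, (32|43)=-1; sign (−1)^1·+1^1·-1^1 = +1.
(a,b)_37: α=0, u≡21; β=1, v≡12 (mod 37); (21|37)=+1, (12|37)=+1; sign (−1)^0·+1^1·+1^0 = +1.
(a,b)_13: α=4, u≡5; β=2, v≡9 (mod 13); (5|13)=-1, (9|13)=+1; sign (−1)^0·-1^2·+1^4 = +1.
(a,b)_19: α=0, u≡2; β=2, v≡9 (mod 19); (2|19)=-1, (9|19)=+1; sign (−1)^0·-1^2·+1^0 = +1.
(20769, 768453 / ℚ) ramifies at {3, 7}: a division algebra.

[3, 7]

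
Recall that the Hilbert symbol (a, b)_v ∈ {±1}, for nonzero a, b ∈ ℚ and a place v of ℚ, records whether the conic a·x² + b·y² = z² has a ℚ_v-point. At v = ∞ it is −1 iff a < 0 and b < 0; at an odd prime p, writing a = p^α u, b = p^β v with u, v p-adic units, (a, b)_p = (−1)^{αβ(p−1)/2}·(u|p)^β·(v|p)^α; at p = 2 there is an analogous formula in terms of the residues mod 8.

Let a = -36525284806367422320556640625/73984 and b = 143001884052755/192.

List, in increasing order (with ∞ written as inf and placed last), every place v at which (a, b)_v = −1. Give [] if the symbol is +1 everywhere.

(a, b) ≡ (-377, 338865) mod (ℚ^×)²; places V = {2, 3, 5, 7, 11, 13, 17, 19, 23, 29, 41, ∞}.
(a,b)_17: α=-2, u≡7; β=2, v≡9 (mod 17); (7|17)=-1, (9|17)=+1; sign (−1)^0·-1^2·+1^-2 = +1.
(a,b)_23: α=0, u≡10; β=2, v≡9 (mod 23); (10|23)=-1, (9|23)=+1; sign (−1)^0·-1^2·+1^0 = +1.
(a,b)_5: α=14, u≡3; β=1, v≡3 (mod 5); (3|5)=-1, (3|5)=-1; sign (−1)^0·-1^1·-1^14 = -1.
(a,b)_3: α=2, u≡1; β=-1, v≡2 (mod 3); (1|3)=+1, (2|3)=-1; sign (−1)^0·+1^-1·-1^2 = +1.
(a,b)_11: α=2, u≡6; β=0, v≡7 (mod 11); (6|11)=-1, (7|11)=-1; sign (−1)^0·-1^0·-1^2 = +1.
(a,b)_2: α=-8, β=-6; u≡7, v≡1 (mod 8); ε(u)ε(v)=1·0, αω(v)=-8·0, βω(u)=-6·0; sum ≡ 0  ⇒  +1.
(a,b)_19: α=2, u≡12; β=1, v≡2 (mod 19); (12|19)=-1, (2|19)=-1; sign (−1)^0·-1^1·-1^2 = -1.
(a,b)_13: α=5, u≡10; β=2, v≡11 (mod 13); (10|13)=+1, (11|13)=-1; sign (−1)^0·+1^2·-1^5 = -1.
(a,b)_41: α=2, u≡25; β=1, v≡14 (mod 41); (25|41)=+1, (14|41)=-1; sign (−1)^0·+1^1·-1^2 = +1.
(a,b)_7: α=0, u≡1; β=2, v≡1 (mod 7); (1|7)=+1, (1|7)=+1; sign (−1)^0·+1^2·+1^0 = +1.
(a,b)_∞: sgn(-377)=−, sgn(338865)=+, so +1.
(a,b)_29: α=3, u≡6; β=1, v≡2 (mod 29); (6|29)=+1, (2|29)=-1; sign (−1)^0·+1^1·-1^3 = -1.
Ram(-377, 338865) = {5, 13, 19, 29}; no ℚ_5-point on the conic.

[5, 13, 19, 29]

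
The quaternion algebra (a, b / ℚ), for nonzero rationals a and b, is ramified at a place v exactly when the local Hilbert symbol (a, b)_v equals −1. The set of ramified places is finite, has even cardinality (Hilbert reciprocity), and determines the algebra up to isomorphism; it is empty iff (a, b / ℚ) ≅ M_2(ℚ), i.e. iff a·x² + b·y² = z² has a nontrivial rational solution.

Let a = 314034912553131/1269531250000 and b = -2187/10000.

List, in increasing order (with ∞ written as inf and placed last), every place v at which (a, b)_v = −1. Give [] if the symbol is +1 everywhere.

(a, b) ≡ (87087, -3) mod (ℚ^×)²; places V = {2, 3, 5, 7, 11, 13, 29, ∞}.
(a,b)_2: α=-4, β=-4; u≡7, v≡5 (mod 8); ε(u)ε(v)=1·0, αω(v)=-4·1, βω(u)=-4·0; sum ≡ 0  ⇒  +1.
(a,b)_29: α=1, u≡23; β=0, v≡14 (mod 29); (23|29)=+1, (14|29)=-1; sign (−1)^0·+1^0·-1^1 = -1.
(a,b)_5: α=-14, u≡2; β=-4, v≡3 (mod 5); (2|5)=-1, (3|5)=-1; sign (−1)^0·-1^-4·-1^-14 = +1.
(a,b)_11: α=3, u≡10; β=0, v≡2 (mod 11); (10|11)=-1, (2|11)=-1; sign (−1)^0·-1^0·-1^3 = -1.
(a,b)_∞: sgn(87087)=+, sgn(-3)=−, so +1.
(a,b)_13: α=-1, u≡12; β=0, v≡12 (mod 13); (12|13)=+1, (12|13)=+1; sign (−1)^0·+1^0·+1^-1 = +1.
(a,b)_3: α=19, u≡1; β=7, v≡2 (mod 3); (1|3)=+1, (2|3)=-1; sign (−1)^1·+1^7·-1^19 = +1.
(a,b)_7: α=1, u≡4; β=0, v≡1 (mod 7); (4|7)=+1, (1|7)=+1; sign (−1)^0·+1^0·+1^1 = +1.
(87087, -3 / ℚ) ramifies at {11, 29}: a division algebra.

[11, 29]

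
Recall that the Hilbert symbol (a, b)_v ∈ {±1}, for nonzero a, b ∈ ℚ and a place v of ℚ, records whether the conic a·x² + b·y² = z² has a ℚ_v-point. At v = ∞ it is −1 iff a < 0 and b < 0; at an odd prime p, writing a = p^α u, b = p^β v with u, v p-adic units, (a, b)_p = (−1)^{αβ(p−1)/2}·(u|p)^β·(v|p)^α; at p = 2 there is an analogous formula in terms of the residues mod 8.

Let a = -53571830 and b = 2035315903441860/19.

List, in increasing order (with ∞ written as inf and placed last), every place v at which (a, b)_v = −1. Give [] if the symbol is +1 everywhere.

[2, 5]

(a, b) ≡ (-101270, 1235) mod (ℚ^×)²; places V = {2, 3, 5, 13, 19, 23, 41, 43, ∞}.
(a,b)_3: α=0, u≡1; β=2, v≡2 (mod 3); (1|3)=+1, (2|3)=-1; sign (−1)^0·+1^2·-1^0 = +1.
(a,b)_19: α=1, u≡11; β=-1, v≡14 (mod 19); (11|19)=+1, (14|19)=-1; sign (−1)^1·+1^-1·-1^1 = +1.
(a,b)_2: α=1, β=2; u≡5, v≡3 (mod 8); ε(u)ε(v)=0·1, αω(v)=1·1, βω(u)=2·1; sum ≡ 1  ⇒  -1.
(a,b)_43: α=0, u≡21; β=2, v≡9 (mod 43); (21|43)=+1, (9|43)=+1; sign (−1)^0·+1^2·+1^0 = +1.
(a,b)_∞: sgn(-101270)=−, sgn(1235)=+, so +1.
(a,b)_5: α=1, u≡4; β=1, v≡3 (mod 5); (4|5)=+1, (3|5)=-1; sign (−1)^0·+1^1·-1^1 = -1.
(a,b)_41: α=1, u≡40; β=2, v≡36 (mod 41); (40|41)=+1, (36|41)=+1; sign (−1)^0·+1^2·+1^1 = +1.
(a,b)_23: α=2, u≡22; β=4, v≡4 (mod 23); (22|23)=-1, (4|23)=+1; sign (−1)^0·-1^4·+1^2 = +1.
(a,b)_13: α=1, u≡12; β=1, v≡1 (mod 13); (12|13)=+1, (1|13)=+1; sign (−1)^0·+1^1·+1^1 = +1.
Ram(-101270, 1235) = {2, 5}; no ℚ_2-point on the conic.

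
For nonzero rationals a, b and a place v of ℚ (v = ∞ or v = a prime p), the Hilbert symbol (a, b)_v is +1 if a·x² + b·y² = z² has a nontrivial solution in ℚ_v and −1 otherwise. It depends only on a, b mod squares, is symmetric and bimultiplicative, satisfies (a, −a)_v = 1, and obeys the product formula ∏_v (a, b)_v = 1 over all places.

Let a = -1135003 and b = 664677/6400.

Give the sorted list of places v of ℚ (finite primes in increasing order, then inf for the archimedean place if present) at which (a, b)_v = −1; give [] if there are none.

Mod squares: a ≡ -1135003, b ≡ 437. Check v ∈ {∞, 2, 3, 5, 13, 19, 23, 31, 41, 47}.
v=2: v_2(a)=0, v_2(b)=-8; units ≡ 5, 5 (mod 8); ε·ε+αω+βω = 0·0+0·1+-8·1 ≡ 0  ⇒  (a,b)_2 = +1.
v=13: a=13^0·(≡1), b=13^2·(≡5) mod 13; (1|13)=+1, (5|13)=-1; (−1)^{0·2·6}·(+1)^2·(-1)^0 = +1.
v=3: a=3^0·(≡2), b=3^2·(≡2) mod 3; (2|3)=-1, (2|3)=-1; (−1)^{0·2·1}·(-1)^2·(-1)^0 = +1.
v=41: a=41^1·(≡33), b=41^0·(≡27) mod 41; (33|41)=+1, (27|41)=-1; (−1)^{1·0·20}·(+1)^0·(-1)^1 = -1.
v=23: a=23^0·(≡1), b=23^1·(≡21) mod 23; (1|23)=+1, (21|23)=-1; (−1)^{0·1·11}·(+1)^1·(-1)^0 = +1.
v=47: a=47^1·(≡9), b=47^0·(≡18) mod 47; (9|47)=+1, (18|47)=+1; (−1)^{1·0·23}·(+1)^0·(+1)^1 = +1.
v=31: a=31^1·(≡29), b=31^0·(≡27) mod 31; (29|31)=-1, (27|31)=-1; (−1)^{1·0·15}·(-1)^0·(-1)^1 = -1.
v=∞: -1135003 < 0 and 437 > 0  ⇒  (a,b)_∞ = +1.
v=19: a=19^1·(≡18), b=19^1·(≡5) mod 19; (18|19)=-1, (5|19)=+1; (−1)^{1·1·9}·(-1)^1·(+1)^1 = +1.
v=5: a=5^0·(≡2), b=5^-2·(≡2) mod 5; (2|5)=-1, (2|5)=-1; (−1)^{0·-2·2}·(-1)^-2·(-1)^0 = +1.
|Ram(-1135003, 437)| = 2, even; anisotropic at {31, 41}.

[31, 41]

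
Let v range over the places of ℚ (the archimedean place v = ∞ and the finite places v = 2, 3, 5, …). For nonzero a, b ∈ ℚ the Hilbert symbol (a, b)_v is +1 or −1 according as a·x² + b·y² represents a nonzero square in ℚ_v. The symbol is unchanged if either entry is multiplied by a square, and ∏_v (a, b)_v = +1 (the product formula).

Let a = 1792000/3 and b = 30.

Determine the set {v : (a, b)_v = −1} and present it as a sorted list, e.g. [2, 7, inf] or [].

[3, 5]

Mod squares: a ≡ 210, b ≡ 30. Check v ∈ {∞, 2, 3, 5, 7}.
v=3: a=3^-1·(≡1), b=3^1·(≡1) mod 3; (1|3)=+1, (1|3)=+1; (−1)^{-1·1·1}·(+1)^1·(+1)^-1 = -1.
v=2: v_2(a)=11, v_2(b)=1; units ≡ 1, 7 (mod 8); ε·ε+αω+βω = 0·1+11·0+1·0 ≡ 0  ⇒  (a,b)_2 = +1.
v=7: a=7^1·(≡1), b=7^0·(≡2) mod 7; (1|7)=+1, (2|7)=+1; (−1)^{1·0·3}·(+1)^0·(+1)^1 = +1.
v=5: a=5^3·(≡2), b=5^1·(≡1) mod 5; (2|5)=-1, (1|5)=+1; (−1)^{3·1·2}·(-1)^1·(+1)^3 = -1.
v=∞: 210 > 0 and 30 > 0  ⇒  (a,b)_∞ = +1.
|Ram(210, 30)| = 2, even; anisotropic at {3, 5}.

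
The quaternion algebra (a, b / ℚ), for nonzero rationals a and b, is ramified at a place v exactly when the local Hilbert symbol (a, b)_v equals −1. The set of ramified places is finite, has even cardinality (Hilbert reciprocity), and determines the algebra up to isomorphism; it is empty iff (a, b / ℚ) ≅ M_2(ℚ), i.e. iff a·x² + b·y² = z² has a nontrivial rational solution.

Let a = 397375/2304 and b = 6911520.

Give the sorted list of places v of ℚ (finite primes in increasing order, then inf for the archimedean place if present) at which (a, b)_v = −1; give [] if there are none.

[7, 11]

(a, b) ≡ (55, 3570) mod (ℚ^×)²; places V = {2, 3, 5, 7, 11, 17, ∞}.
(a,b)_2: α=-8, β=5; u≡7, v≡1 (mod 8); ε(u)ε(v)=1·0, αω(v)=-8·0, βω(u)=5·0; sum ≡ 0  ⇒  +1.
(a,b)_7: α=0, u≡6; β=1, v≡3 (mod 7); (6|7)=-1, (3|7)=-1; sign (−1)^0·-1^1·-1^0 = -1.
(a,b)_∞: sgn(55)=+, sgn(3570)=+, so +1.
(a,b)_3: α=-2, u≡1; β=1, v≡2 (mod 3); (1|3)=+1, (2|3)=-1; sign (−1)^0·+1^1·-1^-2 = +1.
(a,b)_11: α=1, u≡9; β=2, v≡8 (mod 11); (9|11)=+1, (8|11)=-1; sign (−1)^0·+1^2·-1^1 = -1.
(a,b)_5: α=3, u≡1; β=1, v≡4 (mod 5); (1|5)=+1, (4|5)=+1; sign (−1)^0·+1^1·+1^3 = +1.
(a,b)_17: α=2, u≡13; β=1, v≡5 (mod 17); (13|17)=+1, (5|17)=-1; sign (−1)^0·+1^1·-1^2 = +1.
Ram(55, 3570) = {7, 11}; no ℚ_7-point on the conic.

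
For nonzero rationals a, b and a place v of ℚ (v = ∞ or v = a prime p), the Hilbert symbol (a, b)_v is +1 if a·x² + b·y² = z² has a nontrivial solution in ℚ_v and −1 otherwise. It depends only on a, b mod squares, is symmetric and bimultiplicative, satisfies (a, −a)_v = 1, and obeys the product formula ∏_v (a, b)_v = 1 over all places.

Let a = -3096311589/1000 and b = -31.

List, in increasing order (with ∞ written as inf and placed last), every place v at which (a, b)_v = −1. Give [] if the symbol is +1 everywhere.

[37, inf]

Mod squares: a ≡ -80290, b ≡ -31. Check v ∈ {∞, 2, 3, 5, 7, 23, 31, 37}.
v=∞: -80290 < 0 and -31 < 0  ⇒  (a,b)_∞ = -1.
v=37: a=37^1·(≡24), b=37^0·(≡6) mod 37; (24|37)=-1, (6|37)=-1; (−1)^{1·0·18}·(-1)^0·(-1)^1 = -1.
v=3: a=3^6·(≡2), b=3^0·(≡2) mod 3; (2|3)=-1, (2|3)=-1; (−1)^{6·0·1}·(-1)^0·(-1)^6 = +1.
v=5: a=5^-3·(≡2), b=5^0·(≡4) mod 5; (2|5)=-1, (4|5)=+1; (−1)^{-3·0·2}·(-1)^0·(+1)^-3 = +1.
v=7: a=7^1·(≡3), b=7^0·(≡4) mod 7; (3|7)=-1, (4|7)=+1; (−1)^{1·0·3}·(-1)^0·(+1)^1 = +1.
v=31: a=31^1·(≡18), b=31^1·(≡30) mod 31; (18|31)=+1, (30|31)=-1; (−1)^{1·1·15}·(+1)^1·(-1)^1 = +1.
v=2: v_2(a)=-3, v_2(b)=0; units ≡ 7, 1 (mod 8); ε·ε+αω+βω = 1·0+-3·0+0·0 ≡ 0  ⇒  (a,b)_2 = +1.
v=23: a=23^2·(≡18), b=23^0·(≡15) mod 23; (18|23)=+1, (15|23)=-1; (−1)^{2·0·11}·(+1)^0·(-1)^2 = +1.
Ram(-80290, -31) = {37, ∞}; no ℚ_37-point on the conic.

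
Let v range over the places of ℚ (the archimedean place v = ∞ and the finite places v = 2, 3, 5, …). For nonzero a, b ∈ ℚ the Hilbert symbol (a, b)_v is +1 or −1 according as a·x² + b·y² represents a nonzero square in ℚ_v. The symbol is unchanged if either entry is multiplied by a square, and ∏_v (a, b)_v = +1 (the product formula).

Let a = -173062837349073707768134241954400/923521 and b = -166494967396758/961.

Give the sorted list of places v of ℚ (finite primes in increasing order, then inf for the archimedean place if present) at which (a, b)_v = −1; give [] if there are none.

[11, 13, 17, 19, 29, inf]

(a, b) ≡ (-38454, -76114038) mod (ℚ^×)²; places V = {2, 3, 5, 7, 11, 13, 17, 19, 23, 29, 31, ∞}.
(a,b)_31: α=-4, u≡11; β=-2, v≡18 (mod 31); (11|31)=-1, (18|31)=+1; sign (−1)^0·-1^-2·+1^-4 = +1.
(a,b)_2: α=5, β=1; u≡5, v≡5 (mod 8); ε(u)ε(v)=0·0, αω(v)=5·1, βω(u)=1·1; sum ≡ 0  ⇒  +1.
(a,b)_17: α=5, u≡2; β=2, v≡3 (mod 17); (2|17)=+1, (3|17)=-1; sign (−1)^0·+1^2·-1^5 = -1.
(a,b)_3: α=5, u≡1; β=3, v≡2 (mod 3); (1|3)=+1, (2|3)=-1; sign (−1)^1·+1^3·-1^5 = +1.
(a,b)_7: α=0, u≡2; β=1, v≡4 (mod 7); (2|7)=+1, (4|7)=+1; sign (−1)^0·+1^1·+1^0 = +1.
(a,b)_13: α=1, u≡2; β=1, v≡4 (mod 13); (2|13)=-1, (4|13)=+1; sign (−1)^0·-1^1·+1^1 = -1.
(a,b)_11: α=4, u≡10; β=1, v≡3 (mod 11); (10|11)=-1, (3|11)=+1; sign (−1)^0·-1^1·+1^4 = -1.
(a,b)_∞: sgn(-38454)=−, sgn(-76114038)=−, so -1.
(a,b)_5: α=2, u≡4; β=0, v≡2 (mod 5); (4|5)=+1, (2|5)=-1; sign (−1)^0·+1^0·-1^2 = +1.
(a,b)_23: α=2, u≡18; β=1, v≡12 (mod 23); (18|23)=+1, (12|23)=+1; sign (−1)^0·+1^1·+1^2 = +1.
(a,b)_19: α=2, u≡14; β=1, v≡14 (mod 19); (14|19)=-1, (14|19)=-1; sign (−1)^0·-1^1·-1^2 = -1.
(a,b)_29: α=7, u≡2; β=3, v≡28 (mod 29); (2|29)=-1, (28|29)=+1; sign (−1)^0·-1^3·+1^7 = -1.
Ram(-38454, -76114038) = {11, 13, 17, 19, 29, ∞}; no ℚ_11-point on the conic.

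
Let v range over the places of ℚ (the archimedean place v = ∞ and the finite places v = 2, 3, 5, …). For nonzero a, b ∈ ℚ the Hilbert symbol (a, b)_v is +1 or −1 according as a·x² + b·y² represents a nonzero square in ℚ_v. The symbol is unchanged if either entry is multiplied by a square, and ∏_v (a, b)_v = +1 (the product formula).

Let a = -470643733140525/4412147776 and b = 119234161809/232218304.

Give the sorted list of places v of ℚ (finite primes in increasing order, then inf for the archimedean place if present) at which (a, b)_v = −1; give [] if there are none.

[2, 29]

(a, b) ≡ (-29, 19) mod (ℚ^×)²; places V = {2, 3, 5, 7, 19, 23, 29, ∞}.
(a,b)_23: α=-2, u≡15; β=-2, v≡15 (mod 23); (15|23)=-1, (15|23)=-1; sign (−1)^0·-1^-2·-1^-2 = +1.
(a,b)_19: α=-4, u≡7; β=-3, v≡5 (mod 19); (7|19)=+1, (5|19)=+1; sign (−1)^0·+1^-3·+1^-4 = +1.
(a,b)_5: α=2, u≡4; β=0, v≡1 (mod 5); (4|5)=+1, (1|5)=+1; sign (−1)^0·+1^0·+1^2 = +1.
(a,b)_29: α=3, u≡16; β=2, v≡11 (mod 29); (16|29)=+1, (11|29)=-1; sign (−1)^0·+1^2·-1^3 = -1.
(a,b)_7: α=6, u≡6; β=4, v≡6 (mod 7); (6|7)=-1, (6|7)=-1; sign (−1)^0·-1^4·-1^6 = +1.
(a,b)_2: α=-6, β=-6; u≡3, v≡3 (mod 8); ε(u)ε(v)=1·1, αω(v)=-6·1, βω(u)=-6·1; sum ≡ 1  ⇒  -1.
(a,b)_∞: sgn(-29)=−, sgn(19)=+, so +1.
(a,b)_3: α=8, u≡1; β=10, v≡1 (mod 3); (1|3)=+1, (1|3)=+1; sign (−1)^0·+1^10·+1^8 = +1.
(-29, 19 / ℚ) ramifies at {2, 29}: a division algebra.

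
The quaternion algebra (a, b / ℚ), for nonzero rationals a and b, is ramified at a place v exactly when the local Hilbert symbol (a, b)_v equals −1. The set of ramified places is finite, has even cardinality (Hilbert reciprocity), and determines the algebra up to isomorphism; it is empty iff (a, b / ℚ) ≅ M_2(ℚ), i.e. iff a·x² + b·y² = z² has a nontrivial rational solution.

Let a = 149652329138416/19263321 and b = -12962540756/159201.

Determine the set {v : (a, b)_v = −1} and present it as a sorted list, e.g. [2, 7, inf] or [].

Mod squares: a ≡ 31, b ≡ -29. Check v ∈ {∞, 2, 3, 7, 11, 13, 19, 29, 31, 47}.
v=31: a=31^3·(≡16), b=31^4·(≡14) mod 31; (16|31)=+1, (14|31)=+1; (−1)^{3·4·15}·(+1)^4·(+1)^3 = +1.
v=3: a=3^-2·(≡1), b=3^-2·(≡1) mod 3; (1|3)=+1, (1|3)=+1; (−1)^{-2·-2·1}·(+1)^-2·(+1)^-2 = +1.
v=47: a=47^2·(≡13), b=47^0·(≡2) mod 47; (13|47)=-1, (2|47)=+1; (−1)^{2·0·23}·(-1)^0·(+1)^2 = +1.
v=29: a=29^2·(≡26), b=29^1·(≡13) mod 29; (26|29)=-1, (13|29)=+1; (−1)^{2·1·14}·(-1)^1·(+1)^2 = -1.
v=11: a=11^-2·(≡3), b=11^2·(≡4) mod 11; (3|11)=+1, (4|11)=+1; (−1)^{-2·2·5}·(+1)^2·(+1)^-2 = +1.
v=19: a=19^-2·(≡15), b=19^-2·(≡4) mod 19; (15|19)=-1, (4|19)=+1; (−1)^{-2·-2·9}·(-1)^-2·(+1)^-2 = +1.
v=2: v_2(a)=4, v_2(b)=2; units ≡ 7, 3 (mod 8); ε·ε+αω+βω = 1·1+4·1+2·0 ≡ 1  ⇒  (a,b)_2 = -1.
v=13: a=13^2·(≡8), b=13^0·(≡10) mod 13; (8|13)=-1, (10|13)=+1; (−1)^{2·0·6}·(-1)^0·(+1)^2 = +1.
v=7: a=7^-2·(≡3), b=7^-2·(≡3) mod 7; (3|7)=-1, (3|7)=-1; (−1)^{-2·-2·3}·(-1)^-2·(-1)^-2 = +1.
v=∞: 31 > 0 and -29 < 0  ⇒  (a,b)_∞ = +1.
(31, -29 / ℚ) ramifies at {2, 29}: a division algebra.

[2, 29]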